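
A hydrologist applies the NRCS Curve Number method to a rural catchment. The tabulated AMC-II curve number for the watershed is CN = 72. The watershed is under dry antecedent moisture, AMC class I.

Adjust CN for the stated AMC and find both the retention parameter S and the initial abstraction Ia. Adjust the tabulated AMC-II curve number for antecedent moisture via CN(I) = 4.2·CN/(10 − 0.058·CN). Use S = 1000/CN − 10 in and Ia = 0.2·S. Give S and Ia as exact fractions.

S = 250/27 in ≈ 9.259 in; Ia = 50/27 in ≈ 1.852 in

Dry (AMC I): CN(I) = 4.2·72/(10 − 0.058·72) = (1512/5)/(728/125) = 675/13 ≈ 51.923
S = 1000/(675/13) − 10 = 250/27 in ≈ 9.259 in
Ia = 0.2S: 0.2·9.259 = 1.852 in (exactly 50/27)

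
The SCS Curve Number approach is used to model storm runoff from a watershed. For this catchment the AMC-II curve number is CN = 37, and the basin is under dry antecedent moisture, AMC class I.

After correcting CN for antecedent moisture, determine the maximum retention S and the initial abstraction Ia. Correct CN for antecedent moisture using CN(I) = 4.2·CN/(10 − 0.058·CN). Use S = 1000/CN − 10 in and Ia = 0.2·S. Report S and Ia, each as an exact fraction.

Adjust CN=37 to AMC I: 4.2·37/(10 − 0.058·37) → (777/5) ÷ (3927/500) = 3700/187 ≈ 19.786
S = 1000/(3700/187) − 10 = 1500/37 in ≈ 40.541 in
Ia = 0.2S: 0.2·40.541 = 8.108 in (exactly 300/37)

S = 1500/37 in ≈ 40.541 in; Ia = 300/37 in ≈ 8.108 in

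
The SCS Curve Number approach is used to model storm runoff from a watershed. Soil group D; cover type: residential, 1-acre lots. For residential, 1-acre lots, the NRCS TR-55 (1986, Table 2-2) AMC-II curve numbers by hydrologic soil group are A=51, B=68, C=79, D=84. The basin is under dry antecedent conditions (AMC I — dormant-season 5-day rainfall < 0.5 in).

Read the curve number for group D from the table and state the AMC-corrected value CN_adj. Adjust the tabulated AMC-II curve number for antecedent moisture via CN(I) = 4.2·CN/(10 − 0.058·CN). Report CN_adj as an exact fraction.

NRCS table: residential, 1-acre lots, soil group D → CN(II) = 84
CN(I) from CN(II)=84: (4.2·84)/(10 − 0.058·84) = 44100/641 ≈ 68.799

CN_adj = 44100/641 ≈ 68.799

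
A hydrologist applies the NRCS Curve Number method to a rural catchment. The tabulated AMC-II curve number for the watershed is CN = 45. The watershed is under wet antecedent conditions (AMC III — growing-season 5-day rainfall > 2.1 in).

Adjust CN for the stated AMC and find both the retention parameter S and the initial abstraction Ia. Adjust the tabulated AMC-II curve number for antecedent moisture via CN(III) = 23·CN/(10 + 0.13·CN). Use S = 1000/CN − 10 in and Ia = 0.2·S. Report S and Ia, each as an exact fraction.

S = 1100/207 in ≈ 5.314 in; Ia = 220/207 in ≈ 1.063 in

CN(III) from CN(II)=45: (23·45)/(10 + 0.13·45) = 20700/317 ≈ 65.300
Retention S: 1000/CN − 10 with CN=65.300 → S = 1100/207 ≈ 5.314 in
Initial abstraction Ia = S/5 = (1100/207)/5 = 220/207 ≈ 1.063 in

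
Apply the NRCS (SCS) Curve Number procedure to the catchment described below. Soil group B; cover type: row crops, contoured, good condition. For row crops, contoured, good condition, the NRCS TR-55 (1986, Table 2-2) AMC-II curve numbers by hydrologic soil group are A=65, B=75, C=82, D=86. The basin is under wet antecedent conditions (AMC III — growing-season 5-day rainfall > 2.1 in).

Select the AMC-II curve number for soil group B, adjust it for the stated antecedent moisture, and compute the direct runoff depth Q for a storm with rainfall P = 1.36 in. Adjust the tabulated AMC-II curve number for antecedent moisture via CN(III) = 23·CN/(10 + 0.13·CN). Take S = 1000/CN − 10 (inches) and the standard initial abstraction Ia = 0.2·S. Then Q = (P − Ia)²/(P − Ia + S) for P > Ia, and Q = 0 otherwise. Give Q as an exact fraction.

NRCS table: row crops, contoured, good condition, soil group B → CN(II) = 75
Wet (AMC III): CN(III) = 23·75/(10 + 0.13·75) = 1725/(79/4) = 6900/79 ≈ 87.342
Retention S: 1000/CN − 10 with CN=87.342 → S = 100/69 ≈ 1.449 in
Initial abstraction Ia = S/5 = (100/69)/5 = 20/69 ≈ 0.290 in
Since P=1.360 > Ia=0.290: effective rainfall P−Ia = 1846/1725 in
Q = (1846/1725)²/((1846/1725) + 100/69) = (3407716/2975625)/(4346/1725) = 1703858/3748425 in ≈ 0.455 in

Q = 1703858/3748425 in ≈ 0.455 in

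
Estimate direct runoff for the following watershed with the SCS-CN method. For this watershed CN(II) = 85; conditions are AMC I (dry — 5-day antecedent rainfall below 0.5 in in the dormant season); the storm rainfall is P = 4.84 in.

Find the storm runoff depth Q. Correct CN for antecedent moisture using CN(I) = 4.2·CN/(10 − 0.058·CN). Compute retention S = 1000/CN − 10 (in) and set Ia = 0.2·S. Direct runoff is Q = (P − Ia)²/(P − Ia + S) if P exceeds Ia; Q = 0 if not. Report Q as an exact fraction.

Dry (AMC I): CN(I) = 4.2·85/(10 − 0.058·85) = 357/(507/100) = 11900/169 ≈ 70.414
S = 1000/(11900/169) − 10 = 500/119 in ≈ 4.202 in
Initial abstraction Ia = S/5 = (500/119)/5 = 100/119 ≈ 0.840 in
P − Ia = 4.840 − 0.840 = 11899/2975 ≈ 4.000 in (> 0, runoff occurs)
Q = (11899/2975)²/((11899/2975) + 500/119) = (141586201/8850625)/(24399/2975) = 141586201/72587025 in ≈ 1.951 in

Q = 141586201/72587025 in ≈ 1.951 in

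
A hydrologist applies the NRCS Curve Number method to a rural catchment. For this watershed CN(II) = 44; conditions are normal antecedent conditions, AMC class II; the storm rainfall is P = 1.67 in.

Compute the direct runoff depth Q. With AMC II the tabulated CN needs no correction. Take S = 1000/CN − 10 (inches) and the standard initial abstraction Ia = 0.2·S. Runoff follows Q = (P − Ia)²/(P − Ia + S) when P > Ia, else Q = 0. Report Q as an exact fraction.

CN(II) = 44; AMC II needs no correction.
Max retention: S = 1000/44 − 10 = 140/11 in (≈ 12.727 in)
Initial abstraction Ia = S/5 = (140/11)/5 = 28/11 ≈ 2.545 in
P = 1.670 ≤ Ia = 2.545 in: entire storm abstracted, Q = 0.

Q = 0 in ≈ 0.000 in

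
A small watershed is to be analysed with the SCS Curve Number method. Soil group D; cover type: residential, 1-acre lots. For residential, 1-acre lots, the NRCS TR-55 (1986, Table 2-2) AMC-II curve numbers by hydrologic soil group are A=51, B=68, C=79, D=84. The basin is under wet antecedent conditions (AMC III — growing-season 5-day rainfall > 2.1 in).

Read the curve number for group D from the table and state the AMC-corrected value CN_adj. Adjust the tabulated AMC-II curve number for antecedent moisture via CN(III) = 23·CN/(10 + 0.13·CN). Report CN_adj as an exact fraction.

NRCS table: residential, 1-acre lots, soil group D → CN(II) = 84
Adjust CN=84 to AMC III: 23·84/(10 + 0.13·84) → 1932 ÷ (523/25) = 48300/523 ≈ 92.352

CN_adj = 48300/523 ≈ 92.352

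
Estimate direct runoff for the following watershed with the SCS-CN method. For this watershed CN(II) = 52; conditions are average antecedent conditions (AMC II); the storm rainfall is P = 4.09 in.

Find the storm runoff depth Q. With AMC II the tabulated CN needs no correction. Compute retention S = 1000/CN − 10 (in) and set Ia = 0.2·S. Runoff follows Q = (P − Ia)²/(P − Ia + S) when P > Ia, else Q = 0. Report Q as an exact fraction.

AMC II — tabulated CN = 52 applies directly.
Max retention: S = 1000/52 − 10 = 120/13 in (≈ 9.231 in)
Initial abstraction Ia = S/5 = (120/13)/5 = 24/13 ≈ 1.846 in
Excess rainfall: 4.090 − 1.846 = 2.244 in; P > Ia so Q > 0
Q: (2917/1300)² ÷ (14917/1300) = 8508889/19392100 in (≈ 0.439 in)

Q = 8508889/19392100 in ≈ 0.439 in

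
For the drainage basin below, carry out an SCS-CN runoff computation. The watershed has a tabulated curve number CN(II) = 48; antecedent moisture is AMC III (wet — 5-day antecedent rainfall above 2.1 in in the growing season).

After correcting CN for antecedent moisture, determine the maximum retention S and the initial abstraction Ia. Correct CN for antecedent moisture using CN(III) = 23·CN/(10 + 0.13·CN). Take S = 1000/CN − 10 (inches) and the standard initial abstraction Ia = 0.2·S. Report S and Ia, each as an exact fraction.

Wet (AMC III): CN(III) = 23·48/(10 + 0.13·48) = 1104/(406/25) = 13800/203 ≈ 67.980
Retention S: 1000/CN − 10 with CN=67.980 → S = 325/69 ≈ 4.710 in
Ia = 0.2·(325/69) = 65/69 in ≈ 0.942 in

S = 325/69 in ≈ 4.710 in; Ia = 65/69 in ≈ 0.942 in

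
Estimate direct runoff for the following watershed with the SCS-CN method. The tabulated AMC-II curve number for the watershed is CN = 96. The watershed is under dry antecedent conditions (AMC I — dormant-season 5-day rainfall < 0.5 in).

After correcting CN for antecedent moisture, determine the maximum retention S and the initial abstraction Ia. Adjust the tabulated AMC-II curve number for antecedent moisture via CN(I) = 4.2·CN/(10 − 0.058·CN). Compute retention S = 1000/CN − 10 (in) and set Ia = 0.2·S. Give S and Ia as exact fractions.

S = 125/126 in ≈ 0.992 in; Ia = 25/126 in ≈ 0.198 in

Adjust CN=96 to AMC I: 4.2·96/(10 − 0.058·96) → (2016/5) ÷ (554/125) = 25200/277 ≈ 90.975
Max retention: S = 1000/(25200/277) − 10 = 125/126 in (≈ 0.992 in)
Ia = 0.2·(125/126) = 25/126 in ≈ 0.198 in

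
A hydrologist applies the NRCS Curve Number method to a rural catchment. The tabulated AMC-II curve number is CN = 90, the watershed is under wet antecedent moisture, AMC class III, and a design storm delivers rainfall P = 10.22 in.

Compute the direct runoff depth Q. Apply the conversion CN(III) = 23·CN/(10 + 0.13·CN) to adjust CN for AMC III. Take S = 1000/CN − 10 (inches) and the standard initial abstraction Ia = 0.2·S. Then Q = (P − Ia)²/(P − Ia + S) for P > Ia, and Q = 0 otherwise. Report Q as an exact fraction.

Q = 10978219729/1136191950 in ≈ 9.662 in

CN(III) from CN(II)=90: (23·90)/(10 + 0.13·90) = 20700/217 ≈ 95.392
Retention S: 1000/CN − 10 with CN=95.392 → S = 100/207 ≈ 0.483 in
Initial abstraction Ia = S/5 = (100/207)/5 = 20/207 ≈ 0.097 in
Since P=10.220 > Ia=0.097: effective rainfall P−Ia = 104777/10350 in
Q = (104777/10350)²/((104777/10350) + 100/207) = (10978219729/107122500)/(109777/10350) = 10978219729/1136191950 in ≈ 9.662 in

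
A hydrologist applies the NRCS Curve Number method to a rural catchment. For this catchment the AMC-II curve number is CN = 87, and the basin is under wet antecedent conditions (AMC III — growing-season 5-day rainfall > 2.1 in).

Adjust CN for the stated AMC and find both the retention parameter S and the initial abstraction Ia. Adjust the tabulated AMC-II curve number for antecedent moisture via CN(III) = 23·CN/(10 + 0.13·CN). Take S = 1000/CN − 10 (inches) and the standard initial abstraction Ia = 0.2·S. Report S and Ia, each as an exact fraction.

CN(III) from CN(II)=87: (23·87)/(10 + 0.13·87) = 200100/2131 ≈ 93.900
Retention S: 1000/CN − 10 with CN=93.900 → S = 1300/2001 ≈ 0.650 in
Ia = 0.2S: 0.2·0.650 = 0.130 in (exactly 260/2001)

S = 1300/2001 in ≈ 0.650 in; Ia = 260/2001 in ≈ 0.130 in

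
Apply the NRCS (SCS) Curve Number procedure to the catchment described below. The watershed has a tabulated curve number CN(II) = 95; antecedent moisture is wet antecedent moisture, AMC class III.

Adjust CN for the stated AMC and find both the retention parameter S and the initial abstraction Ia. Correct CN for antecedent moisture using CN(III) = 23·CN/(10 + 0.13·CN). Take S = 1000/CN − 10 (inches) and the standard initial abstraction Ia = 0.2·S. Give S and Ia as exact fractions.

Wet (AMC III): CN(III) = 23·95/(10 + 0.13·95) = 2185/(447/20) = 43700/447 ≈ 97.763
S = 1000/(43700/447) − 10 = 100/437 in ≈ 0.229 in
Initial abstraction Ia = S/5 = (100/437)/5 = 20/437 ≈ 0.046 in

S = 100/437 in ≈ 0.229 in; Ia = 20/437 in ≈ 0.046 in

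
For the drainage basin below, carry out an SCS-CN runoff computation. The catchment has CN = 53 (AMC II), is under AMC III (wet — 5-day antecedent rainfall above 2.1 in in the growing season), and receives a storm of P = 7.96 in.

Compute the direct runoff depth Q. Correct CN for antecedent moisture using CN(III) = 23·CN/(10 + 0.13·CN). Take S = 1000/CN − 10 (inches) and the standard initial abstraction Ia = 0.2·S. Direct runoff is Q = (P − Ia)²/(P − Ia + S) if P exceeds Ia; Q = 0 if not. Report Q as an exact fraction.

CN(III) from CN(II)=53: (23·53)/(10 + 0.13·53) = 121900/1689 ≈ 72.173
S = 1000/(121900/1689) − 10 = 4700/1219 in ≈ 3.856 in
Initial abstraction Ia = S/5 = (4700/1219)/5 = 940/1219 ≈ 0.771 in
P − Ia = 7.960 − 0.771 = 219081/30475 ≈ 7.189 in (> 0, runoff occurs)
Q: (219081/30475)² ÷ (336581/30475) = 47996484561/10257305975 in (≈ 4.679 in)

Q = 47996484561/10257305975 in ≈ 4.679 in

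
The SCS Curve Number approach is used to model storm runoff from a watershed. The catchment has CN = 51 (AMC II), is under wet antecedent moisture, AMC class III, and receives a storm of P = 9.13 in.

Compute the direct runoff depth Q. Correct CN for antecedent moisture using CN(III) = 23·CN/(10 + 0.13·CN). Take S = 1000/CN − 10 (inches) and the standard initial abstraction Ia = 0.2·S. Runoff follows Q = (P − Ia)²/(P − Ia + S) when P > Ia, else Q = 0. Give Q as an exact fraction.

Q = 946629756601/171603917700 in ≈ 5.516 in

Adjust CN=51 to AMC III: 23·51/(10 + 0.13·51) → 1173 ÷ (1663/100) = 117300/1663 ≈ 70.535
Max retention: S = 1000/(117300/1663) − 10 = 4900/1173 in (≈ 4.177 in)
Initial abstraction Ia = S/5 = (4900/1173)/5 = 980/1173 ≈ 0.835 in
Excess rainfall: 9.130 − 0.835 = 8.295 in; P > Ia so Q > 0
Q: (972949/117300)² ÷ (1462949/117300) = 946629756601/171603917700 in (≈ 5.516 in)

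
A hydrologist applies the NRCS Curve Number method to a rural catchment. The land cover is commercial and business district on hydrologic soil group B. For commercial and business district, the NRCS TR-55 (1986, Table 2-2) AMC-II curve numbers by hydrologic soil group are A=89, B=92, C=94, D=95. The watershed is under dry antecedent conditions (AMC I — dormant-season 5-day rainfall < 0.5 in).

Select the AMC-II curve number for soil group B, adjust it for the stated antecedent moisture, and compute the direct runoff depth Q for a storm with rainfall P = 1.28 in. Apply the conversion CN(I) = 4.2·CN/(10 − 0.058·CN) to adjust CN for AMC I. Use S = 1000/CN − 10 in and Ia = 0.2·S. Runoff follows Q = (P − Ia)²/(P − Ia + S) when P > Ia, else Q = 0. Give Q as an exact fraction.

Q = 1708249/6689550 in ≈ 0.255 in

NRCS table: commercial and business district, soil group B → CN(II) = 92
Adjust CN=92 to AMC I: 4.2·92/(10 − 0.058·92) → (1932/5) ÷ (583/125) = 48300/583 ≈ 82.847
S = 1000/(48300/583) − 10 = 1000/483 in ≈ 2.070 in
Ia = 0.2·(1000/483) = 200/483 in ≈ 0.414 in
Since P=1.280 > Ia=0.414: effective rainfall P−Ia = 10456/12075 in
Q: (10456/12075)² ÷ (35456/12075) = 1708249/6689550 in (≈ 0.255 in)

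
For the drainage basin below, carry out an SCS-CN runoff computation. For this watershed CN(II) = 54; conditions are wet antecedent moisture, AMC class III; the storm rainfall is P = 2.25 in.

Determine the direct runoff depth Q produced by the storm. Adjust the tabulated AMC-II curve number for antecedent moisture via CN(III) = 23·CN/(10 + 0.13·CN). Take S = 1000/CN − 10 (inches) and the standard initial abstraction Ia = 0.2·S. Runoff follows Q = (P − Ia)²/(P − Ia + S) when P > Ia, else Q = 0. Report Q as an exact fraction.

Q = 26569/60804 in ≈ 0.437 in

CN(III) from CN(II)=54: (23·54)/(10 + 0.13·54) = 2700/37 ≈ 72.973
S = 1000/(2700/37) − 10 = 100/27 in ≈ 3.704 in
Ia = 0.2·(100/27) = 20/27 in ≈ 0.741 in
P − Ia = 2.250 − 0.741 = 163/108 ≈ 1.509 in (> 0, runoff occurs)
Q = (163/108)²/((163/108) + 100/27) = (26569/11664)/(563/108) = 26569/60804 in ≈ 0.437 in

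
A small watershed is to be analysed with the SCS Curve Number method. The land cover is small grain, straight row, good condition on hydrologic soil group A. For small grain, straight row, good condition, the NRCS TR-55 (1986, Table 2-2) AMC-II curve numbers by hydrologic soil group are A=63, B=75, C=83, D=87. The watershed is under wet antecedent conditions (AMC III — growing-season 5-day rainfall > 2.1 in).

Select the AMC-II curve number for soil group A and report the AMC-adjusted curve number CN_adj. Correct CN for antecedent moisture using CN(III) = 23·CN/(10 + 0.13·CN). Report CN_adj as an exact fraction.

NRCS table: small grain, straight row, good condition, soil group A → CN(II) = 63
Wet (AMC III): CN(III) = 23·63/(10 + 0.13·63) = 1449/(1819/100) = 144900/1819 ≈ 79.659

CN_adj = 144900/1819 ≈ 79.659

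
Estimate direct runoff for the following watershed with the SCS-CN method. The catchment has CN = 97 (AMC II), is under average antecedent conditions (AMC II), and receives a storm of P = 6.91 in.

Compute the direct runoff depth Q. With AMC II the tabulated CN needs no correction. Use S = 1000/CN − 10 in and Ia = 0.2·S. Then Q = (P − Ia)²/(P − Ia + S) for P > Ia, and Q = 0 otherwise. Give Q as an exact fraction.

Q = 4412546329/673441900 in ≈ 6.552 in

CN(II) = 97; AMC II needs no correction.
Retention S: 1000/CN − 10 with CN=97.000 → S = 30/97 ≈ 0.309 in
Ia = 0.2·(30/97) = 6/97 in ≈ 0.062 in
P − Ia = 6.910 − 0.062 = 66427/9700 ≈ 6.848 in (> 0, runoff occurs)
Runoff Q = (P−Ia)²/(P−Ia+S) = (6.848)²/(6.848+0.309) = 4412546329/673441900 ≈ 6.552 in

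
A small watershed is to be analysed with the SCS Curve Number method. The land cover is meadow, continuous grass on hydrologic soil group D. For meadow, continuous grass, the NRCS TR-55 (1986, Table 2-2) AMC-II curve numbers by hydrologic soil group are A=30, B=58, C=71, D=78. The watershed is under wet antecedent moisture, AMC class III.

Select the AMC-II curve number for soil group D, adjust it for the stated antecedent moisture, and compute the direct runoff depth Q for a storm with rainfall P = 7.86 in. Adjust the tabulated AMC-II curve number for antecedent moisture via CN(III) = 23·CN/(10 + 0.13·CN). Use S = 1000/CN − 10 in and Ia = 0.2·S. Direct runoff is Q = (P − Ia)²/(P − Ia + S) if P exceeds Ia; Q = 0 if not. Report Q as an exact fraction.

NRCS table: meadow, continuous grass, soil group D → CN(II) = 78
Wet (AMC III): CN(III) = 23·78/(10 + 0.13·78) = 1794/(1007/50) = 89700/1007 ≈ 89.076
S = 1000/(89700/1007) − 10 = 1100/897 in ≈ 1.226 in
Initial abstraction Ia = S/5 = (1100/897)/5 = 220/897 ≈ 0.245 in
Since P=7.860 > Ia=0.245: effective rainfall P−Ia = 341521/44850 in
Runoff Q = (P−Ia)²/(P−Ia+S) = (7.615)²/(7.615+1.226) = 116636593441/17783966850 ≈ 6.559 in

Q = 116636593441/17783966850 in ≈ 6.559 in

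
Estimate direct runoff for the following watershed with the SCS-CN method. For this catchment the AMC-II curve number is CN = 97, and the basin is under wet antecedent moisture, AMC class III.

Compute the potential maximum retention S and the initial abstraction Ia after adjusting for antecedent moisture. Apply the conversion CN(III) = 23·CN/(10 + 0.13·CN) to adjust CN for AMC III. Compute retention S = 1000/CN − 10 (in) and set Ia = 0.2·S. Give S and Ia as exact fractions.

Wet (AMC III): CN(III) = 23·97/(10 + 0.13·97) = 2231/(2261/100) = 223100/2261 ≈ 98.673
Retention S: 1000/CN − 10 with CN=98.673 → S = 300/2231 ≈ 0.134 in
Initial abstraction Ia = S/5 = (300/2231)/5 = 60/2231 ≈ 0.027 in

S = 300/2231 in ≈ 0.134 in; Ia = 60/2231 in ≈ 0.027 in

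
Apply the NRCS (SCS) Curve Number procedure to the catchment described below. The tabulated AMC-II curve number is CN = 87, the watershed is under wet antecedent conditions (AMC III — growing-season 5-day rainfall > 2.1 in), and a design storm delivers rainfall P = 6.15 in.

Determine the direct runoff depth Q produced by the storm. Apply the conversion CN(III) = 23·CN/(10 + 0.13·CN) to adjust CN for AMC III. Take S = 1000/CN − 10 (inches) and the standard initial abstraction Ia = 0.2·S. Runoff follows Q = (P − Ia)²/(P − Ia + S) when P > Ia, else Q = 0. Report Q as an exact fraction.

Q = 58043891929/10682258460 in ≈ 5.434 in

CN(III) from CN(II)=87: (23·87)/(10 + 0.13·87) = 200100/2131 ≈ 93.900
Max retention: S = 1000/(200100/2131) − 10 = 1300/2001 in (≈ 0.650 in)
Ia = 0.2·(1300/2001) = 260/2001 in ≈ 0.130 in
Since P=6.150 > Ia=0.130: effective rainfall P−Ia = 240923/40020 in
Q: (240923/40020)² ÷ (266923/40020) = 58043891929/10682258460 in (≈ 5.434 in)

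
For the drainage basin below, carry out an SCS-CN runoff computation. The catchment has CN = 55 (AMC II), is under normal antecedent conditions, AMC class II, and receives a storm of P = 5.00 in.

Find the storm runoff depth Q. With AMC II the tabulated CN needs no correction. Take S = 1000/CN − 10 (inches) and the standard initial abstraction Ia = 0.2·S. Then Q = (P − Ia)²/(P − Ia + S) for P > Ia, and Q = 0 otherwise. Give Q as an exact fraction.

Q = 1369/1397 in ≈ 0.980 in

Average conditions: CN = 55 (no AMC adjustment).
Retention S: 1000/CN − 10 with CN=55.000 → S = 90/11 ≈ 8.182 in
Initial abstraction Ia = S/5 = (90/11)/5 = 18/11 ≈ 1.636 in
Since P=5.000 > Ia=1.636: effective rainfall P−Ia = 37/11 in
Q = (37/11)²/((37/11) + 90/11) = (1369/121)/(127/11) = 1369/1397 in ≈ 0.980 in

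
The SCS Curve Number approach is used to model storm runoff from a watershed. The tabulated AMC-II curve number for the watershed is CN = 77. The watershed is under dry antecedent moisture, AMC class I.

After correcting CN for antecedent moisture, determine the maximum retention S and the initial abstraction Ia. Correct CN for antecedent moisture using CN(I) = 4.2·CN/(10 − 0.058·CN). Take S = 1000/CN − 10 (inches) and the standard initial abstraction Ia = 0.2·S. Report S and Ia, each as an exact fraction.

Adjust CN=77 to AMC I: 4.2·77/(10 − 0.058·77) → (1617/5) ÷ (2767/500) = 161700/2767 ≈ 58.439
Max retention: S = 1000/(161700/2767) − 10 = 11500/1617 in (≈ 7.112 in)
Ia = 0.2S: 0.2·7.112 = 1.422 in (exactly 2300/1617)

S = 11500/1617 in ≈ 7.112 in; Ia = 2300/1617 in ≈ 1.422 in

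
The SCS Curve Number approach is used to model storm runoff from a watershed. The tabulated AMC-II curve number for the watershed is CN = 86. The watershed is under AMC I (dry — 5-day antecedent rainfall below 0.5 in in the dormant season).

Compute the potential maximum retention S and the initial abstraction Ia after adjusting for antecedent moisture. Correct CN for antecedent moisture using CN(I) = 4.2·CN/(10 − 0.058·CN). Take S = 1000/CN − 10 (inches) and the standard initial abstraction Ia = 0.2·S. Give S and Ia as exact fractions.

S = 500/129 in ≈ 3.876 in; Ia = 100/129 in ≈ 0.775 in

Adjust CN=86 to AMC I: 4.2·86/(10 − 0.058·86) → (1806/5) ÷ (1253/250) = 12900/179 ≈ 72.067
S = 1000/(12900/179) − 10 = 500/129 in ≈ 3.876 in
Initial abstraction Ia = S/5 = (500/129)/5 = 100/129 ≈ 0.775 in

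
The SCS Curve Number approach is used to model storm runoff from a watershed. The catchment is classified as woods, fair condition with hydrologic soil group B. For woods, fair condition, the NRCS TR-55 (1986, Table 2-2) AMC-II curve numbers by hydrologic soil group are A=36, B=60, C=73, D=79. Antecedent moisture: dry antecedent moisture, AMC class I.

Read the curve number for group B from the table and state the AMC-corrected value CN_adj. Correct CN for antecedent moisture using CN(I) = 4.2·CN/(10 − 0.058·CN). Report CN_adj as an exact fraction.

NRCS table: woods, fair condition, soil group B → CN(II) = 60
Dry (AMC I): CN(I) = 4.2·60/(10 − 0.058·60) = 252/(163/25) = 6300/163 ≈ 38.650

CN_adj = 6300/163 ≈ 38.650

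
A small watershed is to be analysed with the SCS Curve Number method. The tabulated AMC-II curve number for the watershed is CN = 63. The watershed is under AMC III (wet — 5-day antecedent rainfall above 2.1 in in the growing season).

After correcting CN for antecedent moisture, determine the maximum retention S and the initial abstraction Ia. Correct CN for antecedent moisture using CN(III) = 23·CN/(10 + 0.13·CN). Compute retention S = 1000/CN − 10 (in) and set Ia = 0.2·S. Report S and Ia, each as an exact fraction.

Wet (AMC III): CN(III) = 23·63/(10 + 0.13·63) = 1449/(1819/100) = 144900/1819 ≈ 79.659
Max retention: S = 1000/(144900/1819) − 10 = 3700/1449 in (≈ 2.553 in)
Ia = 0.2S: 0.2·2.553 = 0.511 in (exactly 740/1449)

S = 3700/1449 in ≈ 2.553 in; Ia = 740/1449 in ≈ 0.511 in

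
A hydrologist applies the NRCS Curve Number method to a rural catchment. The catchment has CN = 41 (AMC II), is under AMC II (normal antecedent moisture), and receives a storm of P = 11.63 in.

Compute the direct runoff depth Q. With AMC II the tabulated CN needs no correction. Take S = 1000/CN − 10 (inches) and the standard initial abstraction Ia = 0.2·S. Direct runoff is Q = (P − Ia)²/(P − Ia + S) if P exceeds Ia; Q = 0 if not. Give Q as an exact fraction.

Q = 1287589689/389020300 in ≈ 3.310 in

AMC II — tabulated CN = 41 applies directly.
S = 1000/41 − 10 = 590/41 in ≈ 14.390 in
Ia = 0.2·(590/41) = 118/41 in ≈ 2.878 in
Excess rainfall: 11.630 − 2.878 = 8.752 in; P > Ia so Q > 0
Q = (35883/4100)²/((35883/4100) + 590/41) = (1287589689/16810000)/(94883/4100) = 1287589689/389020300 in ≈ 3.310 in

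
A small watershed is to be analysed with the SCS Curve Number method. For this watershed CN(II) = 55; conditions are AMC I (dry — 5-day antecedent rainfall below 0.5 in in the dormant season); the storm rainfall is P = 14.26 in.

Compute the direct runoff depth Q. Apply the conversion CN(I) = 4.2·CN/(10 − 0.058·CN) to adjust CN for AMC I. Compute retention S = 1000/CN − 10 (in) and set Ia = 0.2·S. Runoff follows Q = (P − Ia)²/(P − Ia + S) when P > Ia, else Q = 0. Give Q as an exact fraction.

Q = 1592089801/442368850 in ≈ 3.599 in

CN(I) from CN(II)=55: (4.2·55)/(10 − 0.058·55) = 7700/227 ≈ 33.921
S = 1000/(7700/227) − 10 = 1500/77 in ≈ 19.481 in
Initial abstraction Ia = S/5 = (1500/77)/5 = 300/77 ≈ 3.896 in
Excess rainfall: 14.260 − 3.896 = 10.364 in; P > Ia so Q > 0
Q: (39901/3850)² ÷ (114901/3850) = 1592089801/442368850 in (≈ 3.599 in)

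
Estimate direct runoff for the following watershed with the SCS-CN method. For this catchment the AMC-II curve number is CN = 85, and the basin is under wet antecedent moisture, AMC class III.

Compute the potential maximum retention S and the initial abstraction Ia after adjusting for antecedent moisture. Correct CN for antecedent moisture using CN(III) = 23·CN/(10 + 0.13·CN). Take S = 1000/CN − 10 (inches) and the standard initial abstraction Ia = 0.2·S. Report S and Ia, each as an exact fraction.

Adjust CN=85 to AMC III: 23·85/(10 + 0.13·85) → 1955 ÷ (421/20) = 39100/421 ≈ 92.874
S = 1000/(39100/421) − 10 = 300/391 in ≈ 0.767 in
Ia = 0.2S: 0.2·0.767 = 0.153 in (exactly 60/391)

S = 300/391 in ≈ 0.767 in; Ia = 60/391 in ≈ 0.153 in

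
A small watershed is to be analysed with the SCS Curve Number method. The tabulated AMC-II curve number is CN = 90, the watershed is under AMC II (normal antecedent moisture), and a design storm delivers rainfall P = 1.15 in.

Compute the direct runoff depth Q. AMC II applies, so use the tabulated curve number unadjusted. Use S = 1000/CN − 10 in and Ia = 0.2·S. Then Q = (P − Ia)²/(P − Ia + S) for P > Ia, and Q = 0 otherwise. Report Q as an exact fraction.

Q = 27889/66060 in ≈ 0.422 in

CN(II) = 90; AMC II needs no correction.
Max retention: S = 1000/90 − 10 = 10/9 in (≈ 1.111 in)
Ia = 0.2·(10/9) = 2/9 in ≈ 0.222 in
Since P=1.150 > Ia=0.222: effective rainfall P−Ia = 167/180 in
Q: (167/180)² ÷ (367/180) = 27889/66060 in (≈ 0.422 in)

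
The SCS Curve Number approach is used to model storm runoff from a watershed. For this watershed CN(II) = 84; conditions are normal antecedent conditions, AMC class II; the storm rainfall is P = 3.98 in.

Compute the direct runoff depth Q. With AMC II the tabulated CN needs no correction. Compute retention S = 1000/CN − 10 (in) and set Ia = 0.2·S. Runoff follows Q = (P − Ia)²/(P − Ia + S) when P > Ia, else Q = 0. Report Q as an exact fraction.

AMC II — tabulated CN = 84 applies directly.
S = 1000/84 − 10 = 40/21 in ≈ 1.905 in
Ia = 0.2·(40/21) = 8/21 in ≈ 0.381 in
Since P=3.980 > Ia=0.381: effective rainfall P−Ia = 3779/1050 in
Runoff Q = (P−Ia)²/(P−Ia+S) = (3.599)²/(3.599+1.905) = 14280841/6067950 ≈ 2.353 in

Q = 14280841/6067950 in ≈ 2.353 in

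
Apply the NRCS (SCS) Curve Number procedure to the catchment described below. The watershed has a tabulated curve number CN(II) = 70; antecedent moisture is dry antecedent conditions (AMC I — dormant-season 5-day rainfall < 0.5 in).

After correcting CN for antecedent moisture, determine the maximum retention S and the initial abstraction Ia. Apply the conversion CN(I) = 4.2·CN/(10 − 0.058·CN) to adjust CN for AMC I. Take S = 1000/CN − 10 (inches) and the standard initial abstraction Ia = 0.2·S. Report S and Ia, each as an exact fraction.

S = 500/49 in ≈ 10.204 in; Ia = 100/49 in ≈ 2.041 in

Adjust CN=70 to AMC I: 4.2·70/(10 − 0.058·70) → 294 ÷ (297/50) = 4900/99 ≈ 49.495
Max retention: S = 1000/(4900/99) − 10 = 500/49 in (≈ 10.204 in)
Ia = 0.2S: 0.2·10.204 = 2.041 in (exactly 100/49)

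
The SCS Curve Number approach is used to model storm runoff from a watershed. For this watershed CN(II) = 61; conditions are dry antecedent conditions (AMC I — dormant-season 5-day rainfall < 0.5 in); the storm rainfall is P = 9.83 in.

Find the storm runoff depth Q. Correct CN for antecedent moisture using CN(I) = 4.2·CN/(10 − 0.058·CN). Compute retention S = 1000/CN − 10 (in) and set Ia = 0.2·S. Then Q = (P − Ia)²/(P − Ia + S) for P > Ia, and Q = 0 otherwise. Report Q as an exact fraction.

Dry (AMC I): CN(I) = 4.2·61/(10 − 0.058·61) = (1281/5)/(3231/500) = 42700/1077 ≈ 39.647
Retention S: 1000/CN − 10 with CN=39.647 → S = 6500/427 ≈ 15.222 in
Ia = 0.2·(6500/427) = 1300/427 in ≈ 3.044 in
P − Ia = 9.830 − 3.044 = 289741/42700 ≈ 6.786 in (> 0, runoff occurs)
Q = (289741/42700)²/((289741/42700) + 6500/427) = (83949847081/1823290000)/(939741/42700) = 83949847081/40126940700 in ≈ 2.092 in

Q = 83949847081/40126940700 in ≈ 2.092 in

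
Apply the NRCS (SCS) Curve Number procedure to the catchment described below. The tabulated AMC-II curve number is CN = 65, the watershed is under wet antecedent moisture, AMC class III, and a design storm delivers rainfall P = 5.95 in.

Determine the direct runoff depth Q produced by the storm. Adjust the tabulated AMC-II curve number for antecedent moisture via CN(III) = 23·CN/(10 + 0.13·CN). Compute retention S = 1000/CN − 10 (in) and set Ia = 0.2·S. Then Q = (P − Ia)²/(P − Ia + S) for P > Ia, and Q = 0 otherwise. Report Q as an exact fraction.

Q = 153513423/39964340 in ≈ 3.841 in

Adjust CN=65 to AMC III: 23·65/(10 + 0.13·65) → 1495 ÷ (369/20) = 29900/369 ≈ 81.030
Retention S: 1000/CN − 10 with CN=81.030 → S = 700/299 ≈ 2.341 in
Ia = 0.2·(700/299) = 140/299 in ≈ 0.468 in
Excess rainfall: 5.950 − 0.468 = 5.482 in; P > Ia so Q > 0
Q: (32781/5980)² ÷ (46781/5980) = 153513423/39964340 in (≈ 3.841 in)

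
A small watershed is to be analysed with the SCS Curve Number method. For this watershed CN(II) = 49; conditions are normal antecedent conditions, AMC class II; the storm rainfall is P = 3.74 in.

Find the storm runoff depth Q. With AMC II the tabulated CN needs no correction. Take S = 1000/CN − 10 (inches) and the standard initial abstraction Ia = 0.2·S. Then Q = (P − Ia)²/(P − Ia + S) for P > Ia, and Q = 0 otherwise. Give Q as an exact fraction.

Average conditions: CN = 49 (no AMC adjustment).
Retention S: 1000/CN − 10 with CN=49.000 → S = 510/49 ≈ 10.408 in
Ia = 0.2·(510/49) = 102/49 in ≈ 2.082 in
P − Ia = 3.740 − 2.082 = 4063/2450 ≈ 1.658 in (> 0, runoff occurs)
Runoff Q = (P−Ia)²/(P−Ia+S) = (1.658)²/(1.658+10.408) = 971057/4260550 ≈ 0.228 in

Q = 971057/4260550 in ≈ 0.228 in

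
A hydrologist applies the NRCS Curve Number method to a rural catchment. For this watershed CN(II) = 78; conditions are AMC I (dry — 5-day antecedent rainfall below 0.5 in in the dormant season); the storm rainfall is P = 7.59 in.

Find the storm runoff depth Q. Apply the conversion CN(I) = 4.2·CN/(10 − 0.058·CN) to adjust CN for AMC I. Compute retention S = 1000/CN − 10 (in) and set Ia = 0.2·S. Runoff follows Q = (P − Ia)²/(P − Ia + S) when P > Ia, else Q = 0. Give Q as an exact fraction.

Adjust CN=78 to AMC I: 4.2·78/(10 − 0.058·78) → (1638/5) ÷ (1369/250) = 81900/1369 ≈ 59.825
Max retention: S = 1000/(81900/1369) − 10 = 5500/819 in (≈ 6.716 in)
Ia = 0.2S: 0.2·6.716 = 1.343 in (exactly 1100/819)
P − Ia = 7.590 − 1.343 = 511621/81900 ≈ 6.247 in (> 0, runoff occurs)
Q: (511621/81900)² ÷ (1061621/81900) = 23796004331/7904250900 in (≈ 3.011 in)

Q = 23796004331/7904250900 in ≈ 3.011 in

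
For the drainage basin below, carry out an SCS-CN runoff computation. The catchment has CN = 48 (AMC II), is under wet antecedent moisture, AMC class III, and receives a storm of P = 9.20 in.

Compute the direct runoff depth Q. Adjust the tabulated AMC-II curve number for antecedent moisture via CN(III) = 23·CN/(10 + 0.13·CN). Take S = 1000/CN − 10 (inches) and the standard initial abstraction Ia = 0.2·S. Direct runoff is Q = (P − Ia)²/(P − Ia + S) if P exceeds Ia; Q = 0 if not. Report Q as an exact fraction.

Q = 8116801/1543530 in ≈ 5.259 in

Wet (AMC III): CN(III) = 23·48/(10 + 0.13·48) = 1104/(406/25) = 13800/203 ≈ 67.980
Max retention: S = 1000/(13800/203) − 10 = 325/69 in (≈ 4.710 in)
Ia = 0.2·(325/69) = 65/69 in ≈ 0.942 in
Since P=9.200 > Ia=0.942: effective rainfall P−Ia = 2849/345 in
Q = (2849/345)²/((2849/345) + 325/69) = (8116801/119025)/(4474/345) = 8116801/1543530 in ≈ 5.259 in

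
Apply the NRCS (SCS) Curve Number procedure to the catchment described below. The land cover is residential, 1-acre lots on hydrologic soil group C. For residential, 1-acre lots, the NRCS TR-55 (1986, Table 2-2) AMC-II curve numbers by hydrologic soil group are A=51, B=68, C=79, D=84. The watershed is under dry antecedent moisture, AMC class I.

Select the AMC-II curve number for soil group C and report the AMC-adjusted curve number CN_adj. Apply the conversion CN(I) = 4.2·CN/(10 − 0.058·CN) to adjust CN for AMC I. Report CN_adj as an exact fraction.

CN_adj = 7900/129 ≈ 61.240

NRCS table: residential, 1-acre lots, soil group C → CN(II) = 79
CN(I) from CN(II)=79: (4.2·79)/(10 − 0.058·79) = 7900/129 ≈ 61.240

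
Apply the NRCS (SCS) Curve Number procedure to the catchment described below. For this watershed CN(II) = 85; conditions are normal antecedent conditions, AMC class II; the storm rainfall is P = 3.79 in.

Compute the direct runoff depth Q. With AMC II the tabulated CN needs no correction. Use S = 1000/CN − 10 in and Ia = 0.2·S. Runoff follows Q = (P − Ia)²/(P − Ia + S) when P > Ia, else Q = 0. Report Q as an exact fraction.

Q = 34140649/15033100 in ≈ 2.271 in

AMC II — tabulated CN = 85 applies directly.
Retention S: 1000/CN − 10 with CN=85.000 → S = 30/17 ≈ 1.765 in
Ia = 0.2S: 0.2·1.765 = 0.353 in (exactly 6/17)
P − Ia = 3.790 − 0.353 = 5843/1700 ≈ 3.437 in (> 0, runoff occurs)
Runoff Q = (P−Ia)²/(P−Ia+S) = (3.437)²/(3.437+1.765) = 34140649/15033100 ≈ 2.271 in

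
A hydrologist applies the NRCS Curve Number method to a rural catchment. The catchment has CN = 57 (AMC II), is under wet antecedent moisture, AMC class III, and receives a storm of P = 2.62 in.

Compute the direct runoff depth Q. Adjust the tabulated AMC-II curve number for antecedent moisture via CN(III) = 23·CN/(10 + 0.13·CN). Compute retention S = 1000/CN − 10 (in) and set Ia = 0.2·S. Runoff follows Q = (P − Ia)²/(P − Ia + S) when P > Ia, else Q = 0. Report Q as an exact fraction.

Wet (AMC III): CN(III) = 23·57/(10 + 0.13·57) = 1311/(1741/100) = 131100/1741 ≈ 75.302
Retention S: 1000/CN − 10 with CN=75.302 → S = 4300/1311 ≈ 3.280 in
Initial abstraction Ia = S/5 = (4300/1311)/5 = 860/1311 ≈ 0.656 in
Since P=2.620 > Ia=0.656: effective rainfall P−Ia = 128741/65550 in
Runoff Q = (P−Ia)²/(P−Ia+S) = (1.964)²/(1.964+3.280) = 16574245081/22532222550 ≈ 0.736 in

Q = 16574245081/22532222550 in ≈ 0.736 in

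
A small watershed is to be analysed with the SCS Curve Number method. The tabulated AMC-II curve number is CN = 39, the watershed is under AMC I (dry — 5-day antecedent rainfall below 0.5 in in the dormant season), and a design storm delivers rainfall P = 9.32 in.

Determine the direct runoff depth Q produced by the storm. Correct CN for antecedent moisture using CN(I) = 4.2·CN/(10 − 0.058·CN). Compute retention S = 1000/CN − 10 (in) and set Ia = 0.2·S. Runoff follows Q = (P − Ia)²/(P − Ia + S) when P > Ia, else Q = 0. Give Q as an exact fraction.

Q = 1468958929/16396932825 in ≈ 0.090 in

Adjust CN=39 to AMC I: 4.2·39/(10 − 0.058·39) → (819/5) ÷ (3869/500) = 81900/3869 ≈ 21.168
S = 1000/(81900/3869) − 10 = 30500/819 in ≈ 37.241 in
Ia = 0.2S: 0.2·37.241 = 7.448 in (exactly 6100/819)
Excess rainfall: 9.320 − 7.448 = 1.872 in; P > Ia so Q > 0
Runoff Q = (P−Ia)²/(P−Ia+S) = (1.872)²/(1.872+37.241) = 1468958929/16396932825 ≈ 0.090 in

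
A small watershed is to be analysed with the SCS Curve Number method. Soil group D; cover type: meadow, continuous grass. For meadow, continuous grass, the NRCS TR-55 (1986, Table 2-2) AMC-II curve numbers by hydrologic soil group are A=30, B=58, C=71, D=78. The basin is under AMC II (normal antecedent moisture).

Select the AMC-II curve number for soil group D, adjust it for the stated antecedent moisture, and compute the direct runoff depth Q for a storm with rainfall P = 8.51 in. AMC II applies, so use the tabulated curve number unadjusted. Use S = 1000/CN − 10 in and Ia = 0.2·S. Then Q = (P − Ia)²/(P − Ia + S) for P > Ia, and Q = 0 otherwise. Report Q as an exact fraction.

Q = 960318121/163757100 in ≈ 5.864 in

NRCS table: meadow, continuous grass, soil group D → CN(II) = 78
Average conditions: CN = 78 (no AMC adjustment).
Retention S: 1000/CN − 10 with CN=78.000 → S = 110/39 ≈ 2.821 in
Ia = 0.2·(110/39) = 22/39 in ≈ 0.564 in
Excess rainfall: 8.510 − 0.564 = 7.946 in; P > Ia so Q > 0
Q = (30989/3900)²/((30989/3900) + 110/39) = (960318121/15210000)/(41989/3900) = 960318121/163757100 in ≈ 5.864 in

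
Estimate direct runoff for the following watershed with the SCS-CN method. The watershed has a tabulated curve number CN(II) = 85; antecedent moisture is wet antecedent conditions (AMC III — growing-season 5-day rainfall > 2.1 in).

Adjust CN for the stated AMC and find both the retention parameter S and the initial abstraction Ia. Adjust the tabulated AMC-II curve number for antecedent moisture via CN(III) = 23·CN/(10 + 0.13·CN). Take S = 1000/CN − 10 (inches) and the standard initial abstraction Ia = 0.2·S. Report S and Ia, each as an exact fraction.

S = 300/391 in ≈ 0.767 in; Ia = 60/391 in ≈ 0.153 in

Adjust CN=85 to AMC III: 23·85/(10 + 0.13·85) → 1955 ÷ (421/20) = 39100/421 ≈ 92.874
S = 1000/(39100/421) − 10 = 300/391 in ≈ 0.767 in
Ia = 0.2S: 0.2·0.767 = 0.153 in (exactly 60/391)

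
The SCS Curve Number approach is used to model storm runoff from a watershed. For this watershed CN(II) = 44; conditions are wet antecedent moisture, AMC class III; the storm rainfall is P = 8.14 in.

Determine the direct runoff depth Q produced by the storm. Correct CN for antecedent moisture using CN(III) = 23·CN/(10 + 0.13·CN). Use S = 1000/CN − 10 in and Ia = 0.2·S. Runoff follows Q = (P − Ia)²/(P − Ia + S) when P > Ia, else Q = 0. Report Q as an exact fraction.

Q = 7915838841/2010983150 in ≈ 3.936 in

Adjust CN=44 to AMC III: 23·44/(10 + 0.13·44) → 1012 ÷ (393/25) = 25300/393 ≈ 64.377
Max retention: S = 1000/(25300/393) − 10 = 1400/253 in (≈ 5.534 in)
Ia = 0.2S: 0.2·5.534 = 1.107 in (exactly 280/253)
P − Ia = 8.140 − 1.107 = 88971/12650 ≈ 7.033 in (> 0, runoff occurs)
Q = (88971/12650)²/((88971/12650) + 1400/253) = (7915838841/160022500)/(158971/12650) = 7915838841/2010983150 in ≈ 3.936 in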